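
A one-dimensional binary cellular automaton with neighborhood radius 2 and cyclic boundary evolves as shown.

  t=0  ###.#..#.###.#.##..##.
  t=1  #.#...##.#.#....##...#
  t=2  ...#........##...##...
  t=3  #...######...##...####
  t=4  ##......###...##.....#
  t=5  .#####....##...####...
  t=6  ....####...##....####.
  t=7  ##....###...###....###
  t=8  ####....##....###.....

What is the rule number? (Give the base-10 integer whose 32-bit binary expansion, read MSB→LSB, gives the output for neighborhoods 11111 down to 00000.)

2072318241

  nb #####: next=.  (t=3,i=6, bit31=0)
  nb ####.: next=#  (t=3,i=8, bit30=1)
  nb ###.#: next=#  (t=0,i=2, bit29=1)
  nb ###..: next=#  (t=3,i=0, bit28=1)
  nb ##.##: next=#  (t=0,i=21, bit27=1)
  nb ##.#.: next=.  (t=0,i=3, bit26=0)
  nb ##..#: next=#  (t=0,i=17, bit25=1)
  nb ##...: next=#  (t=1,i=18, bit24=1)
  nb #.###: next=#  (t=0,i=0, bit23=1)
  nb #.##.: next=.  (t=0,i=15, bit22=0)
  nb #.#.#: next=.  (t=0,i=13, bit21=0)
  nb #.#..: next=.  (t=0,i=4, bit20=0)
  nb #..##: next=.  (t=0,i=18, bit19=0)
  nb #..#.: next=#  (t=0,i=6, bit18=1)
  nb #...#: next=.  (t=1,i=4, bit17=0)
  nb #....: next=#  (t=1,i=13, bit16=1)
  nb .####: next=.  (t=3,i=5, bit15=0)
  nb .###.: next=.  (t=0,i=1, bit14=0)
  nb .##.#: next=.  (t=0,i=20, bit13=0)
  nb .##..: next=#  (t=0,i=16, bit12=1)
  nb .#.##: next=.  (t=0,i=8, bit11=0)
  nb .#.#.: next=.  (t=1,i=10, bit10=0)
  nb .#..#: next=.  (t=0,i=5, bit9=0)
  nb .#...: next=#  (t=1,i=3, bit8=1)
  nb ..###: next=.  (t=3,i=4, bit7=0)
  nb ..##.: next=.  (t=0,i=19, bit6=0)
  nb ..#.#: next=#  (t=0,i=7, bit5=1)
  nb ..#..: next=.  (t=2,i=3, bit4=0)
  nb ...##: next=.  (t=1,i=5, bit3=0)
  nb ...#.: next=.  (t=2,i=2, bit2=0)
  nb ....#: next=.  (t=1,i=14, bit1=0)
  nb .....: next=#  (t=2,i=0, bit0=1)
  bits 01111011100001010001000100100001 = 2072318241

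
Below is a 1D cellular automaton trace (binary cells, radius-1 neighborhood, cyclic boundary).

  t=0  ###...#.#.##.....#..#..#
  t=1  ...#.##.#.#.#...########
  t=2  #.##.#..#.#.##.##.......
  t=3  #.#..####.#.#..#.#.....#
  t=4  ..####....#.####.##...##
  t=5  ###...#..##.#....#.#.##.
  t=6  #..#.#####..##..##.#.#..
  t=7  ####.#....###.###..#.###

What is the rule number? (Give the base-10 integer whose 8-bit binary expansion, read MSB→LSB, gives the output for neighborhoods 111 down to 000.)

30

  [7] ### => .  t=0,i=0
  [6] ##. => .  t=0,i=2
  [5] #.# => .  t=0,i=7
  [4] #.. => #  t=0,i=3
  [3] .## => #  t=0,i=10
  [2] .#. => #  t=0,i=6
  [1] ..# => #  t=0,i=5
  [0] ... => .  t=0,i=4
  bits 00011110 = 30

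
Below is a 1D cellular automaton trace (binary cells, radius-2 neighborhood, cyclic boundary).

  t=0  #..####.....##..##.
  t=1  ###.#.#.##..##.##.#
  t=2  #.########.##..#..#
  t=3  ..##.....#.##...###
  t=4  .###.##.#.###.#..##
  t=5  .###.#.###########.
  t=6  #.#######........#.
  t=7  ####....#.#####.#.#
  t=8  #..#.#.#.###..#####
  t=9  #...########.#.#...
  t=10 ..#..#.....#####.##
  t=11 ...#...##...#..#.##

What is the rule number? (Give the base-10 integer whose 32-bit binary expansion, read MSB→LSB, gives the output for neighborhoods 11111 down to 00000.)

888921669

  ##### -> .   bit 31 = 0  t=2,i=4
  ####. -> .   bit 30 = 0  t=0,i=5
  ###.# -> #   bit 29 = 1  t=1,i=2
  ###.. -> #   bit 28 = 1  t=0,i=6
  ##.## -> .   bit 27 = 0  t=1,i=14
  ##.#. -> #   bit 26 = 1  t=0,i=18
  ##..# -> .   bit 25 = 0  t=0,i=14
  ##... -> .   bit 24 = 0  t=0,i=7
  #.### -> #   bit 23 = 1  t=1,i=18
  #.##. -> #   bit 22 = 1  t=1,i=8
  #.#.# -> #   bit 21 = 1  t=1,i=4
  #.#.. -> #   bit 20 = 1  t=0,i=0
  #..## -> #   bit 19 = 1  t=0,i=2
  #..#. -> .   bit 18 = 0  t=2,i=14
  #...# -> #   bit 17 = 1  t=3,i=14
  #.... -> #   bit 16 = 1  t=0,i=8
  .#### -> #   bit 15 = 1  t=0,i=4
  .###. -> #   bit 14 = 1  t=3,i=17
  .##.# -> .   bit 13 = 0  t=0,i=17
  .##.. -> #   bit 12 = 1  t=0,i=13
  .#.## -> #   bit 11 = 1  t=1,i=7
  .#.#. -> #   bit 10 = 1  t=1,i=5
  .#..# -> #   bit 9 = 1  t=0,i=1
  .#... -> .   bit 8 = 0  t=9,i=1
  ..### -> .   bit 7 = 0  t=0,i=3
  ..##. -> #   bit 6 = 1  t=0,i=12
  ..#.# -> .   bit 5 = 0  t=3,i=9
  ..#.. -> .   bit 4 = 0  t=2,i=15
  ...## -> .   bit 3 = 0  t=0,i=11
  ...#. -> #   bit 2 = 1  t=3,i=8
  ....# -> .   bit 1 = 0  t=0,i=10
  ..... -> #   bit 0 = 1  t=0,i=9
  bits 00110100111110111101111001000101 = 888921669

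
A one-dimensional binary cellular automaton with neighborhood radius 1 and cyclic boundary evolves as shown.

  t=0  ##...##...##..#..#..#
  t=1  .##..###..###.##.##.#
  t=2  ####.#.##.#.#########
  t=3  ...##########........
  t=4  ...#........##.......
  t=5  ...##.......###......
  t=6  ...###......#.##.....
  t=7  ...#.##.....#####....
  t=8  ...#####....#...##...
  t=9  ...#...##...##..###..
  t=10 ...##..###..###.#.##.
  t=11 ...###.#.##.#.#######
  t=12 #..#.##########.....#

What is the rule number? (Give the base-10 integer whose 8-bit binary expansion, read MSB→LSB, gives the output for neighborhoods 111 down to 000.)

124

  ###|.  b7=0 t=0,i=0
  ##.|#  b6=1 t=0,i=1
  #.#|#  b5=1 t=1,i=0
  #..|#  b4=1 t=0,i=2
  .##|#  b3=1 t=0,i=5
  .#.|#  b2=1 t=0,i=14
  ..#|.  b1=0 t=0,i=4
  ...|.  b0=0 t=0,i=3
  bits 01111100 = 124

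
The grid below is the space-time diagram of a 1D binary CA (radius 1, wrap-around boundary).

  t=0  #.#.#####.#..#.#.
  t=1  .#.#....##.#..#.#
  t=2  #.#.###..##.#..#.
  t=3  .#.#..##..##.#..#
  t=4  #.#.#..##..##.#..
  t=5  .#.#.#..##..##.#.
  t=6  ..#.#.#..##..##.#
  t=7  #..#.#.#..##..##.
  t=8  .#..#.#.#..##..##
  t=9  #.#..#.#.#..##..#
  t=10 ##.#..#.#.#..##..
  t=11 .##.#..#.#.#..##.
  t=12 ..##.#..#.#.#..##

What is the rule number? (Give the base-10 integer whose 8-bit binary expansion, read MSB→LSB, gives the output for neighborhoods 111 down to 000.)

  ### -> .   bit 7 = 0  t=0,i=5
  ##. -> #   bit 6 = 1  t=0,i=8
  #.# -> #   bit 5 = 1  t=0,i=1
  #.. -> #   bit 4 = 1  t=0,i=11
  .## -> .   bit 3 = 0  t=0,i=4
  .#. -> .   bit 2 = 0  t=0,i=0
  ..# -> .   bit 1 = 0  t=0,i=12
  ... -> #   bit 0 = 1  t=1,i=5
  bits 01110001 = 113

113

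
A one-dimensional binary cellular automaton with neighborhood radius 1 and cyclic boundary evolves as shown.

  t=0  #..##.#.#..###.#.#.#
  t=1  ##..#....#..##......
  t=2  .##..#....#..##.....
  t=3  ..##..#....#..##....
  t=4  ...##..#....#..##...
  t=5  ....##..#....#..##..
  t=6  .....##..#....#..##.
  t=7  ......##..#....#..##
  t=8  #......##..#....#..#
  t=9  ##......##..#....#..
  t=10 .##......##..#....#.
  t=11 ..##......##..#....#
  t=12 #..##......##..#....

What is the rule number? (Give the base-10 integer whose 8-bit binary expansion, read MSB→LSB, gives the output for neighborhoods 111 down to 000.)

208

  [7] ### => #  t=0,i=12
  [6] ##. => #  t=0,i=0
  [5] #.# => .  t=0,i=5
  [4] #.. => #  t=0,i=1
  [3] .## => .  t=0,i=3
  [2] .#. => .  t=0,i=6
  [1] ..# => .  t=0,i=2
  [0] ... => .  t=1,i=6
  bits 11010000 = 208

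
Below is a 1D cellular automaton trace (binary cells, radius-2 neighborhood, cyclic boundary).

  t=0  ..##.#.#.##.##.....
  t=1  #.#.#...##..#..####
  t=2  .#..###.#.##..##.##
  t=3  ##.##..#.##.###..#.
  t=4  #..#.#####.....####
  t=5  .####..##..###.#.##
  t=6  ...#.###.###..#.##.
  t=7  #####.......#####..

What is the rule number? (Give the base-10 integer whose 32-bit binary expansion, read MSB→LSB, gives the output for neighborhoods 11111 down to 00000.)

  #####|#  b31=1 t=1,i=17
  ####.|#  b30=1 t=1,i=18
  ###.#|.  b29=0 t=1,i=0
  ###..|.  b28=0 t=3,i=14
  ##.##|.  b27=0 t=0,i=11
  ##.#.|#  b26=1 t=0,i=4
  ##..#|#  b25=1 t=1,i=10
  ##...|.  b24=0 t=0,i=14
  #.###|.  b23=0 t=3,i=12
  #.##.|#  b22=1 t=0,i=9
  #.#.#|.  b21=0 t=0,i=5
  #.#..|#  b20=1 t=1,i=4
  #..##|#  b19=1 t=1,i=14
  #..#.|#  b18=1 t=1,i=11
  #...#|#  b17=1 t=1,i=6
  #....|#  b16=1 t=0,i=15
  .####|.  b15=0 t=1,i=16
  .###.|.  b14=0 t=2,i=5
  .##.#|.  b13=0 t=0,i=3
  .##..|.  b12=0 t=0,i=13
  .#.##|#  b11=1 t=0,i=8
  .#.#.|.  b10=0 t=0,i=6
  .#..#|.  b9=0 t=1,i=13
  .#...|#  b8=1 t=1,i=5
  ..###|#  b7=1 t=1,i=15
  ..##.|#  b6=1 t=0,i=2
  ..#.#|#  b5=1 t=3,i=7
  ..#..|.  b4=0 t=1,i=12
  ...##|.  b3=0 t=0,i=1
  ...#.|#  b2=1 t=6,i=2
  ....#|#  b1=1 t=0,i=0
  .....|#  b0=1 t=0,i=16
  bits 11000110010111110000100111100111 = 3328117223

3328117223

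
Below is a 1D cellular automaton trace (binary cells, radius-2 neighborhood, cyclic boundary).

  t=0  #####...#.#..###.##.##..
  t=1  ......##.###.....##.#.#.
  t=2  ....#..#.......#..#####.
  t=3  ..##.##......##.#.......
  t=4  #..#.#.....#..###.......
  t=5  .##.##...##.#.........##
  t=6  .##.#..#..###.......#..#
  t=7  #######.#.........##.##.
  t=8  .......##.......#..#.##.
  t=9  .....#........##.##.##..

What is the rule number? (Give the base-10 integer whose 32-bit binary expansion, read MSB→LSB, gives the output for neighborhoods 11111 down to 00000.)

  [31] ##### => .  t=0,i=2
  [30] ####. => .  t=0,i=3
  [29] ###.# => .  t=0,i=15
  [28] ###.. => .  t=0,i=4
  [27] ##.## => .  t=0,i=16
  [26] ##.#. => #  t=1,i=19
  [25] ##..# => #  t=0,i=22
  [24] ##... => .  t=0,i=5
  [23] #.### => .  t=1,i=9
  [22] #.##. => #  t=0,i=17
  [21] #.#.# => #  t=1,i=20
  [20] #.#.. => #  t=0,i=10
  [19] #..## => .  t=0,i=12
  [18] #..#. => #  t=2,i=6
  [17] #...# => #  t=0,i=6
  [16] #.... => .  t=1,i=0
  [15] .#### => .  t=0,i=1
  [14] .###. => .  t=0,i=14
  [13] .##.# => #  t=0,i=18
  [12] .##.. => .  t=0,i=21
  [11] .#.## => #  t=6,i=0
  [10] .#.#. => #  t=0,i=9
  [9] .#..# => #  t=0,i=11
  [8] .#... => .  t=1,i=23
  [7] ..### => .  t=0,i=0
  [6] ..##. => .  t=1,i=6
  [5] ..#.# => .  t=0,i=8
  [4] ..#.. => .  t=2,i=4
  [3] ...## => .  t=1,i=5
  [2] ...#. => #  t=0,i=7
  [1] ....# => #  t=1,i=4
  [0] ..... => .  t=1,i=1
  bits 00000110011101100010111000000110 = 108408326

108408326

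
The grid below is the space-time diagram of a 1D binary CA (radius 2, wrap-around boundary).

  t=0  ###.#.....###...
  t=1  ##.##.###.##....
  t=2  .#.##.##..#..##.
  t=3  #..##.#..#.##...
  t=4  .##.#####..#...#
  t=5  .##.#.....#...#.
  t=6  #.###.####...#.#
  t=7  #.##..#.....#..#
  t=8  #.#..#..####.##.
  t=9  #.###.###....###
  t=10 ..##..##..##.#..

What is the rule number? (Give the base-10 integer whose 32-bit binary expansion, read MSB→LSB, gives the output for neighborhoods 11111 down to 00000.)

83714695

  ##### -> .   bit 31 = 0  t=4,i=6
  ####. -> .   bit 30 = 0  t=4,i=7
  ###.# -> .   bit 29 = 0  t=0,i=2
  ###.. -> .   bit 28 = 0  t=0,i=12
  ##.## -> .   bit 27 = 0  t=1,i=2
  ##.#. -> #   bit 26 = 1  t=0,i=3
  ##..# -> .   bit 25 = 0  t=2,i=8
  ##... -> .   bit 24 = 0  t=0,i=13
  #.### -> #   bit 23 = 1  t=1,i=6
  #.##. -> #   bit 22 = 1  t=1,i=3
  #.#.# -> #   bit 21 = 1  t=8,i=0
  #.#.. -> #   bit 20 = 1  t=0,i=4
  #..## -> #   bit 19 = 1  t=2,i=12
  #..#. -> #   bit 18 = 1  t=2,i=0
  #...# -> .   bit 17 = 0  t=0,i=14
  #.... -> #   bit 16 = 1  t=0,i=6
  .#### -> .   bit 15 = 0  t=4,i=5
  .###. -> #   bit 14 = 1  t=0,i=1
  .##.# -> #   bit 13 = 1  t=1,i=1
  .##.. -> .   bit 12 = 0  t=1,i=11
  .#.## -> .   bit 11 = 0  t=2,i=2
  .#.#. -> .   bit 10 = 0  t=8,i=1
  .#..# -> #   bit 9 = 1  t=2,i=11
  .#... -> .   bit 8 = 0  t=0,i=5
  ..### -> #   bit 7 = 1  t=0,i=0
  ..##. -> .   bit 6 = 0  t=1,i=0
  ..#.# -> .   bit 5 = 0  t=2,i=1
  ..#.. -> .   bit 4 = 0  t=2,i=10
  ...## -> .   bit 3 = 0  t=0,i=9
  ...#. -> #   bit 2 = 1  t=3,i=15
  ....# -> #   bit 1 = 1  t=0,i=8
  ..... -> #   bit 0 = 1  t=0,i=7
  bits 00000100111111010110001010000111 = 83714695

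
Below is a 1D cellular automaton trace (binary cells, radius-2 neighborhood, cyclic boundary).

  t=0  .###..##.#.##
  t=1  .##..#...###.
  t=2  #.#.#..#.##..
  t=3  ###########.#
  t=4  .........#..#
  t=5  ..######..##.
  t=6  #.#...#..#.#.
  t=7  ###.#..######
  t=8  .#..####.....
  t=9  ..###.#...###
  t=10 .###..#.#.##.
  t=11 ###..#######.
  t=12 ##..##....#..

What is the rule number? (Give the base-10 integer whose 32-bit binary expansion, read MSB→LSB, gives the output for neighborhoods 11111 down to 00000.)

  ##### -> .   bit 31 = 0  t=3,i=1
  ####. -> #   bit 30 = 1  t=3,i=9
  ###.# -> .   bit 29 = 0  t=3,i=10
  ###.. -> .   bit 28 = 0  t=0,i=3
  ##.## -> .   bit 27 = 0  t=0,i=0
  ##.#. -> .   bit 26 = 0  t=0,i=8
  ##..# -> .   bit 25 = 0  t=0,i=4
  ##... -> .   bit 24 = 0  t=5,i=12
  #.### -> #   bit 23 = 1  t=0,i=1
  #.##. -> #   bit 22 = 1  t=0,i=11
  #.#.# -> #   bit 21 = 1  t=0,i=9
  #.#.. -> #   bit 20 = 1  t=2,i=4
  #..## -> #   bit 19 = 1  t=0,i=5
  #..#. -> #   bit 18 = 1  t=1,i=4
  #...# -> #   bit 17 = 1  t=1,i=7
  #.... -> .   bit 16 = 0  t=4,i=1
  .#### -> .   bit 15 = 0  t=3,i=0
  .###. -> #   bit 14 = 1  t=0,i=2
  .##.# -> .   bit 13 = 0  t=0,i=7
  .##.. -> #   bit 12 = 1  t=1,i=2
  .#.## -> #   bit 11 = 1  t=0,i=10
  .#.#. -> #   bit 10 = 1  t=2,i=1
  .#..# -> #   bit 9 = 1  t=2,i=5
  .#... -> .   bit 8 = 0  t=1,i=6
  ..### -> #   bit 7 = 1  t=1,i=9
  ..##. -> .   bit 6 = 0  t=0,i=6
  ..#.# -> #   bit 5 = 1  t=2,i=0
  ..#.. -> .   bit 4 = 0  t=1,i=5
  ...## -> .   bit 3 = 0  t=1,i=8
  ...#. -> .   bit 2 = 0  t=4,i=8
  ....# -> #   bit 1 = 1  t=4,i=7
  ..... -> #   bit 0 = 1  t=4,i=2
  bits 01000000111111100101111010100011 = 1090412195

1090412195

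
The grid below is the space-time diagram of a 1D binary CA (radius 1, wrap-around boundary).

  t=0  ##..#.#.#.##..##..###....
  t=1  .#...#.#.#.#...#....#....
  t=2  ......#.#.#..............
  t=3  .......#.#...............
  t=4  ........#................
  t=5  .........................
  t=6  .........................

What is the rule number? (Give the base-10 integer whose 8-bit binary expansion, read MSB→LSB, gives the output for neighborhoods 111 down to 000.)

96

  ###|.  b7=0 t=0,i=19
  ##.|#  b6=1 t=0,i=1
  #.#|#  b5=1 t=0,i=5
  #..|.  b4=0 t=0,i=2
  .##|.  b3=0 t=0,i=0
  .#.|.  b2=0 t=0,i=4
  ..#|.  b1=0 t=0,i=3
  ...|.  b0=0 t=0,i=22
  bits 01100000 = 96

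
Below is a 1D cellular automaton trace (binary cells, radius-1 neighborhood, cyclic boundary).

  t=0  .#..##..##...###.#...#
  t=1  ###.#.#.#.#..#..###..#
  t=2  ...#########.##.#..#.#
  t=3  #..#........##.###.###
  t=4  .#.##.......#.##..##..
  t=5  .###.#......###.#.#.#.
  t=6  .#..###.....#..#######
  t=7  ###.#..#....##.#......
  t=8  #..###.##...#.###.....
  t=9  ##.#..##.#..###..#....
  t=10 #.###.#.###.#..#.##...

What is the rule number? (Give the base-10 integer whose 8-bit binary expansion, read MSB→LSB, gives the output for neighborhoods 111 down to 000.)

60

  ###|.  b7=0 t=0,i=14
  ##.|.  b6=0 t=0,i=5
  #.#|#  b5=1 t=0,i=0
  #..|#  b4=1 t=0,i=2
  .##|#  b3=1 t=0,i=4
  .#.|#  b2=1 t=0,i=1
  ..#|.  b1=0 t=0,i=3
  ...|.  b0=0 t=0,i=11
  bits 00111100 = 60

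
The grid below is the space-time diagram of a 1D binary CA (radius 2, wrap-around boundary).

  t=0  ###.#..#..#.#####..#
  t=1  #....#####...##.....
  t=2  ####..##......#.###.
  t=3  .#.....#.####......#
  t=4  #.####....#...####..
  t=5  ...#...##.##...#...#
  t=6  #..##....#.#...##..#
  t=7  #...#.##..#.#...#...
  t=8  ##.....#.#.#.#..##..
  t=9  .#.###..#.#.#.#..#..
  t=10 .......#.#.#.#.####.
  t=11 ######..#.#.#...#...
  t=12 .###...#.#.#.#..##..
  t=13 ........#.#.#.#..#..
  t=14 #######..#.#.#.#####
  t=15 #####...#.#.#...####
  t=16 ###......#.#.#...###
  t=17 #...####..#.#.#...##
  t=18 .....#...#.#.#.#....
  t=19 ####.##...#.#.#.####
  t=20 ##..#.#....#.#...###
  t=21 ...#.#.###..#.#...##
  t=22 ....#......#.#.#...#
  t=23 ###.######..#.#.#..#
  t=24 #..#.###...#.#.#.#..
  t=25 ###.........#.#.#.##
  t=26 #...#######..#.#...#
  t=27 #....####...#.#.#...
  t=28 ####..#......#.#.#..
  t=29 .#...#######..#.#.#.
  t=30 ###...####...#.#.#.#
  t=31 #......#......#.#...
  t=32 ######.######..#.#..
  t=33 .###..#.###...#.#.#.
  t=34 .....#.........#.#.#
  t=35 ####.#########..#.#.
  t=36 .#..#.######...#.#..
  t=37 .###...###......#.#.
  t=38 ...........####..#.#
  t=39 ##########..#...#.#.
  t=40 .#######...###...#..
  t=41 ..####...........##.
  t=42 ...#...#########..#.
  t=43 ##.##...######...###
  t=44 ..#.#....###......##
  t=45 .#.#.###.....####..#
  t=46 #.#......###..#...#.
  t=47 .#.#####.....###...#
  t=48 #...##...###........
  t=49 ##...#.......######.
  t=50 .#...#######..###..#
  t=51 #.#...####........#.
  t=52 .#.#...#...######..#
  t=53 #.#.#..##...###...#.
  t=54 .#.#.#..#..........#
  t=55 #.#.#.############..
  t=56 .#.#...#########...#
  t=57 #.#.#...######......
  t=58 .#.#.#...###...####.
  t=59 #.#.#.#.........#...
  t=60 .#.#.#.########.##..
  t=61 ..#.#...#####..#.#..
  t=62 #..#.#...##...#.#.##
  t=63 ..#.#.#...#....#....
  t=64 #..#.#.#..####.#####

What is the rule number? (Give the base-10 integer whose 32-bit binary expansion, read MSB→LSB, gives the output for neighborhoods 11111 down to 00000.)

2282067731

  #####|#  b31=1 t=0,i=14
  ####.|.  b30=0 t=0,i=1
  ###.#|.  b29=0 t=0,i=2
  ###..|.  b28=0 t=0,i=16
  ##.##|#  b27=1 t=2,i=19
  ##.#.|.  b26=0 t=0,i=3
  ##..#|.  b25=0 t=0,i=17
  ##...|.  b24=0 t=1,i=10
  #.###|.  b23=0 t=0,i=12
  #.##.|.  b22=0 t=5,i=10
  #.#.#|.  b21=0 t=8,i=9
  #.#..|.  b20=0 t=0,i=4
  #..##|.  b19=0 t=0,i=18
  #..#.|#  b18=1 t=0,i=6
  #...#|.  b17=0 t=1,i=11
  #....|#  b16=1 t=1,i=2
  .####|#  b15=1 t=0,i=0
  .###.|.  b14=0 t=2,i=17
  .##.#|.  b13=0 t=5,i=8
  .##..|#  b12=1 t=1,i=14
  .#.##|.  b11=0 t=0,i=11
  .#.#.|#  b10=1 t=3,i=0
  .#..#|#  b9=1 t=0,i=5
  .#...|#  b8=1 t=1,i=1
  ..###|.  b7=0 t=0,i=19
  ..##.|.  b6=0 t=1,i=13
  ..#.#|.  b5=0 t=0,i=10
  ..#..|#  b4=1 t=0,i=7
  ...##|.  b3=0 t=1,i=4
  ...#.|.  b2=0 t=1,i=19
  ....#|#  b1=1 t=1,i=3
  .....|#  b0=1 t=1,i=17
  bits 10001000000001011001011100010011 = 2282067731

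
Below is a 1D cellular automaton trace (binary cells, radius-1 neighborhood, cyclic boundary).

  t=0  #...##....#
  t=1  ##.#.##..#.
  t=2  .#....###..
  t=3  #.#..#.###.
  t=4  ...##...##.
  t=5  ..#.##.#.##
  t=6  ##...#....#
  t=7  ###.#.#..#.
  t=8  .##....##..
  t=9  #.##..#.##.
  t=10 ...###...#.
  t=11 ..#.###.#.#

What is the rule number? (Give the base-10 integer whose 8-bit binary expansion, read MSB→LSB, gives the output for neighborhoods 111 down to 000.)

  ###|#  b7=1 t=2,i=7
  ##.|#  b6=1 t=0,i=0
  #.#|.  b5=0 t=1,i=2
  #..|#  b4=1 t=0,i=1
  .##|.  b3=0 t=0,i=4
  .#.|.  b2=0 t=1,i=3
  ..#|#  b1=1 t=0,i=3
  ...|.  b0=0 t=0,i=2
  bits 11010010 = 210

210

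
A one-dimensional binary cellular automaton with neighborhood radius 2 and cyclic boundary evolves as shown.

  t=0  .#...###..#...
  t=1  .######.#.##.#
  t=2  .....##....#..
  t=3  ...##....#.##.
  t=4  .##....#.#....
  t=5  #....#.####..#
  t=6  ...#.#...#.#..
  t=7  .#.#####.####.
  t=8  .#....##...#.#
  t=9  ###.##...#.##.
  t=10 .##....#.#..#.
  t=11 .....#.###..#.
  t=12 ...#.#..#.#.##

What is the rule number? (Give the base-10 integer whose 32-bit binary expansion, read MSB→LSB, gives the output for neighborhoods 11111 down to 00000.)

  #####|.  b31=0 t=1,i=3
  ####.|#  b30=1 t=1,i=5
  ###.#|#  b29=1 t=1,i=6
  ###..|.  b28=0 t=0,i=7
  ##.##|.  b27=0 t=7,i=8
  ##.#.|.  b26=0 t=1,i=7
  ##..#|#  b25=1 t=0,i=8
  ##...|.  b24=0 t=2,i=7
  #.###|.  b23=0 t=1,i=1
  #.##.|.  b22=0 t=1,i=10
  #.#.#|.  b21=0 t=1,i=8
  #.#..|#  b20=1 t=4,i=9
  #..##|.  b19=0 t=5,i=12
  #..#.|.  b18=0 t=0,i=9
  #...#|#  b17=1 t=0,i=3
  #....|.  b16=0 t=0,i=12
  .####|.  b15=0 t=1,i=2
  .###.|#  b14=1 t=0,i=6
  .##.#|#  b13=1 t=1,i=11
  .##..|.  b12=0 t=2,i=6
  .#.##|.  b11=0 t=1,i=0
  .#.#.|#  b10=1 t=4,i=8
  .#..#|.  b9=0 t=10,i=10
  .#...|#  b8=1 t=0,i=2
  ..###|#  b7=1 t=0,i=5
  ..##.|.  b6=0 t=2,i=5
  ..#.#|#  b5=1 t=3,i=9
  ..#..|#  b4=1 t=0,i=1
  ...##|#  b3=1 t=0,i=4
  ...#.|.  b2=0 t=0,i=0
  ....#|#  b1=1 t=0,i=13
  .....|.  b0=0 t=2,i=0
  bits 01100010000100100110010110111010 = 1645372858

1645372858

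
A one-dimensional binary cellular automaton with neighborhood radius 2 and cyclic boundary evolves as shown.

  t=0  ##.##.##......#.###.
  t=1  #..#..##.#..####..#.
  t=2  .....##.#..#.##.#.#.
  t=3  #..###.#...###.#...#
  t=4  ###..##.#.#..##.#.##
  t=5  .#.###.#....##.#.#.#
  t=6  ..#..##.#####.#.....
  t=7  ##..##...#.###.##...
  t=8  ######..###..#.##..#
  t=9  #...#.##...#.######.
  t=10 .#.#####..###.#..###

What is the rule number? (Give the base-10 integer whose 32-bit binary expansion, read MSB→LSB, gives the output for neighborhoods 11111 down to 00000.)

1716099438

  ##### -> .   bit 31 = 0  t=4,i=0
  ####. -> #   bit 30 = 1  t=1,i=14
  ###.# -> #   bit 29 = 1  t=0,i=18
  ###.. -> .   bit 28 = 0  t=1,i=15
  ##.## -> .   bit 27 = 0  t=0,i=2
  ##.#. -> #   bit 26 = 1  t=1,i=8
  ##..# -> #   bit 25 = 1  t=1,i=16
  ##... -> .   bit 24 = 0  t=0,i=8
  #.### -> .   bit 23 = 0  t=0,i=16
  #.##. -> #   bit 22 = 1  t=0,i=0
  #.#.# -> .   bit 21 = 0  t=2,i=16
  #.#.. -> .   bit 20 = 0  t=1,i=0
  #..## -> #   bit 19 = 1  t=1,i=5
  #..#. -> .   bit 18 = 0  t=1,i=2
  #...# -> .   bit 17 = 0  t=3,i=9
  #.... -> #   bit 16 = 1  t=0,i=9
  .#### -> #   bit 15 = 1  t=1,i=13
  .###. -> .   bit 14 = 0  t=0,i=17
  .##.# -> .   bit 13 = 0  t=0,i=1
  .##.. -> #   bit 12 = 1  t=0,i=7
  .#.## -> #   bit 11 = 1  t=0,i=15
  .#.#. -> .   bit 10 = 0  t=1,i=19
  .#..# -> .   bit 9 = 0  t=1,i=1
  .#... -> #   bit 8 = 1  t=2,i=19
  ..### -> .   bit 7 = 0  t=1,i=12
  ..##. -> #   bit 6 = 1  t=1,i=6
  ..#.# -> #   bit 5 = 1  t=0,i=14
  ..#.. -> .   bit 4 = 0  t=1,i=3
  ...## -> #   bit 3 = 1  t=2,i=4
  ...#. -> #   bit 2 = 1  t=0,i=13
  ....# -> #   bit 1 = 1  t=0,i=12
  ..... -> .   bit 0 = 0  t=0,i=10
  bits 01100110010010011001100101101110 = 1716099438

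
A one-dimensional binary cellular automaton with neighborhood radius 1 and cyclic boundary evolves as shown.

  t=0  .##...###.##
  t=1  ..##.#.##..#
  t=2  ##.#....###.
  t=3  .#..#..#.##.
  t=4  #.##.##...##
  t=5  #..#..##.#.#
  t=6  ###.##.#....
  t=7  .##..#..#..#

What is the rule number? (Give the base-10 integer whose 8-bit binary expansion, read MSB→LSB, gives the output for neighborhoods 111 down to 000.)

210

  ### -> #   bit 7 = 1  t=0,i=7
  ##. -> #   bit 6 = 1  t=0,i=2
  #.# -> .   bit 5 = 0  t=0,i=0
  #.. -> #   bit 4 = 1  t=0,i=3
  .## -> .   bit 3 = 0  t=0,i=1
  .#. -> .   bit 2 = 0  t=1,i=5
  ..# -> #   bit 1 = 1  t=0,i=5
  ... -> .   bit 0 = 0  t=0,i=4
  bits 11010010 = 210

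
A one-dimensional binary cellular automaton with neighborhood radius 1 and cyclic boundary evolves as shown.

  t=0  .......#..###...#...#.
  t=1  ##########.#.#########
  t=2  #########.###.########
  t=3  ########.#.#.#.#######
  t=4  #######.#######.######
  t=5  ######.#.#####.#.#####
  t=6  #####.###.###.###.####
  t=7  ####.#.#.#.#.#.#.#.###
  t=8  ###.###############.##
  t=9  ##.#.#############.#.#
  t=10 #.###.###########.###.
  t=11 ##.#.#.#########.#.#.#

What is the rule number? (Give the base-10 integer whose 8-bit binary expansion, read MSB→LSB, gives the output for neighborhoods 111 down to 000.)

183

  ###|#  b7=1 t=0,i=11
  ##.|.  b6=0 t=0,i=12
  #.#|#  b5=1 t=1,i=10
  #..|#  b4=1 t=0,i=8
  .##|.  b3=0 t=0,i=10
  .#.|#  b2=1 t=0,i=7
  ..#|#  b1=1 t=0,i=6
  ...|#  b0=1 t=0,i=0
  bits 10110111 = 183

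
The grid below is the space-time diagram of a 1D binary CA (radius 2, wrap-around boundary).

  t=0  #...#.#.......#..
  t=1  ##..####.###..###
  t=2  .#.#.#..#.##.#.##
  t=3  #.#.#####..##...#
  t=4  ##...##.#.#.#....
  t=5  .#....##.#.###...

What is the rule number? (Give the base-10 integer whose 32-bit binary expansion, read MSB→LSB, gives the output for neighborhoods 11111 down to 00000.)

2619143985

  ##### -> #   bit 31 = 1  t=1,i=16
  ####. -> .   bit 30 = 0  t=1,i=0
  ###.# -> .   bit 29 = 0  t=1,i=7
  ###.. -> #   bit 28 = 1  t=1,i=1
  ##.## -> #   bit 27 = 1  t=1,i=8
  ##.#. -> #   bit 26 = 1  t=2,i=0
  ##..# -> .   bit 25 = 0  t=1,i=2
  ##... -> .   bit 24 = 0  t=3,i=13
  #.### -> .   bit 23 = 0  t=1,i=9
  #.##. -> .   bit 22 = 0  t=2,i=10
  #.#.# -> .   bit 21 = 0  t=2,i=1
  #.#.. -> #   bit 20 = 1  t=0,i=6
  #..## -> #   bit 19 = 1  t=1,i=3
  #..#. -> #   bit 18 = 1  t=0,i=16
  #...# -> .   bit 17 = 0  t=0,i=2
  #.... -> .   bit 16 = 0  t=0,i=8
  .#### -> #   bit 15 = 1  t=1,i=5
  .###. -> #   bit 14 = 1  t=1,i=10
  .##.# -> #   bit 13 = 1  t=2,i=11
  .##.. -> #   bit 12 = 1  t=3,i=12
  .#.## -> .   bit 11 = 0  t=2,i=9
  .#.#. -> #   bit 10 = 1  t=0,i=5
  .#..# -> #   bit 9 = 1  t=0,i=15
  .#... -> #   bit 8 = 1  t=0,i=1
  ..### -> .   bit 7 = 0  t=1,i=4
  ..##. -> .   bit 6 = 0  t=3,i=11
  ..#.# -> #   bit 5 = 1  t=0,i=4
  ..#.. -> #   bit 4 = 1  t=0,i=0
  ...## -> .   bit 3 = 0  t=3,i=15
  ...#. -> .   bit 2 = 0  t=0,i=3
  ....# -> .   bit 1 = 0  t=0,i=12
  ..... -> #   bit 0 = 1  t=0,i=9
  bits 10011100000111001111011100110001 = 2619143985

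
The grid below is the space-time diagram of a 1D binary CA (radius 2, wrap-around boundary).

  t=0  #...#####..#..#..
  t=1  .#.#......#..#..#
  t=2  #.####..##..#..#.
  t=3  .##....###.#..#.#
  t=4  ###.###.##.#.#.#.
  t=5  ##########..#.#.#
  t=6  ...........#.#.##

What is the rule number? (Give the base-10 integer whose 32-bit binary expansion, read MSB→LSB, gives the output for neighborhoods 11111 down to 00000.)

  ##### -> .   bit 31 = 0  t=0,i=6
  ####. -> .   bit 30 = 0  t=0,i=7
  ###.# -> #   bit 29 = 1  t=3,i=9
  ###.. -> .   bit 28 = 0  t=0,i=8
  ##.## -> #   bit 27 = 1  t=4,i=3
  ##.#. -> .   bit 26 = 0  t=3,i=10
  ##..# -> .   bit 25 = 0  t=0,i=9
  ##... -> .   bit 24 = 0  t=3,i=3
  #.### -> #   bit 23 = 1  t=2,i=2
  #.##. -> #   bit 22 = 1  t=3,i=1
  #.#.# -> .   bit 21 = 0  t=1,i=1
  #.#.. -> #   bit 20 = 1  t=1,i=3
  #..## -> #   bit 19 = 1  t=2,i=7
  #..#. -> #   bit 18 = 1  t=0,i=10
  #...# -> .   bit 17 = 0  t=0,i=2
  #.... -> #   bit 16 = 1  t=1,i=5
  .#### -> .   bit 15 = 0  t=0,i=5
  .###. -> #   bit 14 = 1  t=3,i=8
  .##.# -> #   bit 13 = 1  t=4,i=9
  .##.. -> #   bit 12 = 1  t=2,i=9
  .#.## -> #   bit 11 = 1  t=2,i=1
  .#.#. -> #   bit 10 = 1  t=1,i=0
  .#..# -> .   bit 9 = 0  t=0,i=12
  .#... -> #   bit 8 = 1  t=0,i=1
  ..### -> .   bit 7 = 0  t=0,i=4
  ..##. -> #   bit 6 = 1  t=2,i=8
  ..#.# -> .   bit 5 = 0  t=1,i=16
  ..#.. -> .   bit 4 = 0  t=0,i=0
  ...## -> #   bit 3 = 1  t=0,i=3
  ...#. -> #   bit 2 = 1  t=1,i=9
  ....# -> #   bit 1 = 1  t=1,i=8
  ..... -> .   bit 0 = 0  t=1,i=6
  bits 00101000110111010111110101001110 = 685604174

685604174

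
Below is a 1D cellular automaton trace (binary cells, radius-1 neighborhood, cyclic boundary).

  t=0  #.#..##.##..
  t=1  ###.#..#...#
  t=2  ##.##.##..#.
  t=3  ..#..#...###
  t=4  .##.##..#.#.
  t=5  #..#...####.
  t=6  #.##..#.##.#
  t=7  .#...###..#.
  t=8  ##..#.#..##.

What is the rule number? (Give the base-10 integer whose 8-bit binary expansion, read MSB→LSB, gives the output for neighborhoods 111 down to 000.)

166

  ### -> #   bit 7 = 1  t=1,i=0
  ##. -> .   bit 6 = 0  t=0,i=6
  #.# -> #   bit 5 = 1  t=0,i=1
  #.. -> .   bit 4 = 0  t=0,i=3
  .## -> .   bit 3 = 0  t=0,i=5
  .#. -> #   bit 2 = 1  t=0,i=0
  ..# -> #   bit 1 = 1  t=0,i=4
  ... -> .   bit 0 = 0  t=1,i=9
  bits 10100110 = 166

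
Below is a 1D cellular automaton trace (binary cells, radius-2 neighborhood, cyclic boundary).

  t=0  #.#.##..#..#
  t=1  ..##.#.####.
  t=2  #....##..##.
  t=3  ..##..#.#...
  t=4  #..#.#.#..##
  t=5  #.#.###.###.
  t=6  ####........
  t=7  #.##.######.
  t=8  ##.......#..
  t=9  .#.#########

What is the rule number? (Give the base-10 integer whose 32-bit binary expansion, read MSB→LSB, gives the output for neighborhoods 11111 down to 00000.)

1345265303

  ##### -> .   bit 31 = 0  t=7,i=7
  ####. -> #   bit 30 = 1  t=1,i=9
  ###.# -> .   bit 29 = 0  t=5,i=6
  ###.. -> #   bit 28 = 1  t=1,i=10
  ##.## -> .   bit 27 = 0  t=5,i=7
  ##.#. -> .   bit 26 = 0  t=0,i=1
  ##..# -> .   bit 25 = 0  t=0,i=6
  ##... -> .   bit 24 = 0  t=1,i=11
  #.### -> .   bit 23 = 0  t=1,i=7
  #.##. -> .   bit 22 = 0  t=0,i=4
  #.#.# -> #   bit 21 = 1  t=0,i=2
  #.#.. -> .   bit 20 = 0  t=2,i=0
  #..## -> #   bit 19 = 1  t=0,i=10
  #..#. -> #   bit 18 = 1  t=0,i=7
  #...# -> #   bit 17 = 1  t=1,i=0
  #.... -> #   bit 16 = 1  t=2,i=2
  .#### -> .   bit 15 = 0  t=1,i=8
  .###. -> .   bit 14 = 0  t=4,i=11
  .##.# -> .   bit 13 = 0  t=0,i=0
  .##.. -> #   bit 12 = 1  t=0,i=5
  .#.## -> #   bit 11 = 1  t=0,i=3
  .#.#. -> #   bit 10 = 1  t=3,i=7
  .#..# -> #   bit 9 = 1  t=0,i=9
  .#... -> .   bit 8 = 0  t=2,i=1
  ..### -> #   bit 7 = 1  t=4,i=10
  ..##. -> .   bit 6 = 0  t=0,i=11
  ..#.# -> .   bit 5 = 0  t=3,i=6
  ..#.. -> #   bit 4 = 1  t=0,i=8
  ...## -> .   bit 3 = 0  t=1,i=1
  ...#. -> #   bit 2 = 1  t=8,i=8
  ....# -> #   bit 1 = 1  t=2,i=3
  ..... -> #   bit 0 = 1  t=3,i=11
  bits 01010000001011110001111010010111 = 1345265303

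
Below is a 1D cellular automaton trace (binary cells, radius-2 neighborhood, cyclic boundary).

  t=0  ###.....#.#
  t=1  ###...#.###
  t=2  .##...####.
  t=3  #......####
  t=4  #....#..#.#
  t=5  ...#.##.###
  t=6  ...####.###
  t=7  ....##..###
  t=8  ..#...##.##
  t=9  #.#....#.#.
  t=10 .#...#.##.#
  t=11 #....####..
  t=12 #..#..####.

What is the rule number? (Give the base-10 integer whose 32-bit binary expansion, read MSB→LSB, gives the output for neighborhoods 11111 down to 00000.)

1388899890

  nb #####: next=.  (t=1,i=0, bit31=0)
  nb ####.: next=#  (t=0,i=1, bit30=1)
  nb ###.#: next=.  (t=6,i=6, bit29=0)
  nb ###..: next=#  (t=0,i=2, bit28=1)
  nb ##.##: next=.  (t=5,i=7, bit27=0)
  nb ##.#.: next=.  (t=10,i=9, bit26=0)
  nb ##..#: next=#  (t=2,i=10, bit25=1)
  nb ##...: next=.  (t=0,i=3, bit24=0)
  nb #.###: next=#  (t=0,i=10, bit23=1)
  nb #.##.: next=#  (t=4,i=10, bit22=1)
  nb #.#.#: next=.  (t=9,i=0, bit21=0)
  nb #.#..: next=.  (t=9,i=2, bit20=0)
  nb #..##: next=#  (t=2,i=0, bit19=1)
  nb #..#.: next=.  (t=4,i=7, bit18=0)
  nb #...#: next=.  (t=1,i=4, bit17=0)
  nb #....: next=.  (t=0,i=4, bit16=0)
  nb .####: next=#  (t=0,i=0, bit15=1)
  nb .###.: next=#  (t=5,i=9, bit14=1)
  nb .##.#: next=#  (t=5,i=6, bit13=1)
  nb .##..: next=.  (t=2,i=2, bit12=0)
  nb .#.##: next=#  (t=0,i=9, bit11=1)
  nb .#.#.: next=#  (t=9,i=1, bit10=1)
  nb .#..#: next=#  (t=4,i=6, bit9=1)
  nb .#...: next=.  (t=8,i=3, bit8=0)
  nb ..###: next=.  (t=2,i=6, bit7=0)
  nb ..##.: next=.  (t=2,i=1, bit6=0)
  nb ..#.#: next=#  (t=0,i=8, bit5=1)
  nb ..#..: next=#  (t=4,i=5, bit4=1)
  nb ...##: next=.  (t=2,i=5, bit3=0)
  nb ...#.: next=.  (t=0,i=7, bit2=0)
  nb ....#: next=#  (t=0,i=6, bit1=1)
  nb .....: next=.  (t=0,i=5, bit0=0)
  bits 01010010110010001110111000110010 = 1388899890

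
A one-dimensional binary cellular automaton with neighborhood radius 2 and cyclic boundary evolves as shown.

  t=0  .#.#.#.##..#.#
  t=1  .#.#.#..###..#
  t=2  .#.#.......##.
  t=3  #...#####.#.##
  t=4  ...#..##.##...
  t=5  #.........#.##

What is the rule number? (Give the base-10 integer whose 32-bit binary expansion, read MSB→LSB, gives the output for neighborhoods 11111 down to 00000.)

3324317961

  [31] ##### => #  t=3,i=6
  [30] ####. => #  t=3,i=7
  [29] ###.# => .  t=3,i=8
  [28] ###.. => .  t=1,i=10
  [27] ##.## => .  t=4,i=8
  [26] ##.#. => #  t=3,i=9
  [25] ##..# => #  t=0,i=9
  [24] ##... => .  t=3,i=1
  [23] #.### => .  t=3,i=12
  [22] #.##. => .  t=0,i=7
  [21] #.#.# => #  t=0,i=1
  [20] #.#.. => .  t=1,i=5
  [19] #..## => .  t=1,i=7
  [18] #..#. => #  t=0,i=10
  [17] #...# => .  t=3,i=2
  [16] #.... => #  t=2,i=5
  [15] .#### => .  t=3,i=5
  [14] .###. => .  t=1,i=9
  [13] .##.# => .  t=4,i=7
  [12] .##.. => #  t=0,i=8
  [11] .#.## => .  t=0,i=6
  [10] .#.#. => .  t=0,i=0
  [9] .#..# => .  t=1,i=6
  [8] .#... => #  t=2,i=4
  [7] ..### => .  t=1,i=8
  [6] ..##. => .  t=2,i=11
  [5] ..#.# => .  t=0,i=11
  [4] ..#.. => .  t=4,i=3
  [3] ...## => #  t=2,i=10
  [2] ...#. => .  t=4,i=2
  [1] ....# => .  t=2,i=9
  [0] ..... => #  t=2,i=6
  bits 11000110001001010001000100001001 = 3324317961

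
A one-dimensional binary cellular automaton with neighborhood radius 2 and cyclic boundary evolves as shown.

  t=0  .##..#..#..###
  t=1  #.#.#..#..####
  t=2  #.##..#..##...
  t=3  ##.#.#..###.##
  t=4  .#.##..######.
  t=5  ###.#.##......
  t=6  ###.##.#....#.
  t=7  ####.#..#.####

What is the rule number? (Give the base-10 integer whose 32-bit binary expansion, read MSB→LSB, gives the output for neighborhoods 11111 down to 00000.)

682524134

  nb #####: next=.  (t=1,i=12, bit31=0)
  nb ####.: next=.  (t=1,i=13, bit30=0)
  nb ###.#: next=#  (t=0,i=13, bit29=1)
  nb ###..: next=.  (t=4,i=12, bit28=0)
  nb ##.##: next=#  (t=0,i=0, bit27=1)
  nb ##.#.: next=.  (t=1,i=1, bit26=0)
  nb ##..#: next=.  (t=0,i=3, bit25=0)
  nb ##...: next=.  (t=2,i=11, bit24=0)
  nb #.###: next=#  (t=3,i=12, bit23=1)
  nb #.##.: next=.  (t=0,i=1, bit22=0)
  nb #.#.#: next=#  (t=1,i=2, bit21=1)
  nb #.#..: next=.  (t=1,i=4, bit20=0)
  nb #..##: next=#  (t=0,i=10, bit19=1)
  nb #..#.: next=#  (t=0,i=4, bit18=1)
  nb #...#: next=#  (t=2,i=12, bit17=1)
  nb #....: next=.  (t=5,i=9, bit16=0)
  nb .####: next=.  (t=1,i=11, bit15=0)
  nb .###.: next=#  (t=0,i=12, bit14=1)
  nb .##.#: next=#  (t=6,i=5, bit13=1)
  nb .##..: next=#  (t=0,i=2, bit12=1)
  nb .#.##: next=#  (t=2,i=1, bit11=1)
  nb .#.#.: next=#  (t=1,i=3, bit10=1)
  nb .#..#: next=.  (t=0,i=6, bit9=0)
  nb .#...: next=#  (t=6,i=8, bit8=1)
  nb ..###: next=#  (t=0,i=11, bit7=1)
  nb ..##.: next=#  (t=2,i=9, bit6=1)
  nb ..#.#: next=#  (t=2,i=0, bit5=1)
  nb ..#..: next=.  (t=0,i=5, bit4=0)
  nb ...##: next=.  (t=5,i=13, bit3=0)
  nb ...#.: next=#  (t=2,i=13, bit2=1)
  nb ....#: next=#  (t=5,i=12, bit1=1)
  nb .....: next=.  (t=5,i=10, bit0=0)
  bits 00101000101011100111110111100110 = 682524134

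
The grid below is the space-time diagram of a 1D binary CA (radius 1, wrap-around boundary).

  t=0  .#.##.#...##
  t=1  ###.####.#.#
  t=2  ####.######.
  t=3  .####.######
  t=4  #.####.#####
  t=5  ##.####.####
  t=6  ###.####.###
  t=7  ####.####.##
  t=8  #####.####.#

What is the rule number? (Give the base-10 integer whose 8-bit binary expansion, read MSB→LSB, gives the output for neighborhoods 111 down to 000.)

  nb ###: next=#  (t=1,i=0, bit7=1)
  nb ##.: next=#  (t=0,i=4, bit6=1)
  nb #.#: next=#  (t=0,i=0, bit5=1)
  nb #..: next=#  (t=0,i=7, bit4=1)
  nb .##: next=.  (t=0,i=3, bit3=0)
  nb .#.: next=#  (t=0,i=1, bit2=1)
  nb ..#: next=#  (t=0,i=9, bit1=1)
  nb ...: next=.  (t=0,i=8, bit0=0)
  bits 11110110 = 246

246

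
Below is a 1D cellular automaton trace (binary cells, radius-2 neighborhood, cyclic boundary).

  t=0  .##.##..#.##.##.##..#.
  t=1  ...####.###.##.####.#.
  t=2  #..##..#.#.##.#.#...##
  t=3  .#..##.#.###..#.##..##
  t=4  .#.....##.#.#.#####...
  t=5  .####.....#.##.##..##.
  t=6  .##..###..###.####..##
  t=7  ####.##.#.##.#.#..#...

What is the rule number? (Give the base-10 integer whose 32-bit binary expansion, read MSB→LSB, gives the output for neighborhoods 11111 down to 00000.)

  nb #####: next=#  (t=4,i=16, bit31=1)
  nb ####.: next=.  (t=1,i=5, bit30=0)
  nb ###.#: next=.  (t=1,i=6, bit29=0)
  nb ###..: next=.  (t=2,i=0, bit28=0)
  nb ##.##: next=#  (t=0,i=3, bit27=1)
  nb ##.#.: next=.  (t=1,i=19, bit26=0)
  nb ##..#: next=#  (t=0,i=6, bit25=1)
  nb ##...: next=#  (t=4,i=19, bit24=1)
  nb #.###: next=.  (t=1,i=8, bit23=0)
  nb #.##.: next=#  (t=0,i=4, bit22=1)
  nb #.#.#: next=#  (t=2,i=9, bit21=1)
  nb #.#..: next=#  (t=1,i=20, bit20=1)
  nb #..##: next=.  (t=0,i=0, bit19=0)
  nb #..#.: next=.  (t=0,i=7, bit18=0)
  nb #...#: next=.  (t=2,i=18, bit17=0)
  nb #....: next=#  (t=1,i=0, bit16=1)
  nb .####: next=#  (t=1,i=4, bit15=1)
  nb .###.: next=#  (t=1,i=9, bit14=1)
  nb .##.#: next=.  (t=0,i=2, bit13=0)
  nb .##..: next=#  (t=0,i=5, bit12=1)
  nb .#.##: next=#  (t=0,i=9, bit11=1)
  nb .#.#.: next=.  (t=2,i=8, bit10=0)
  nb .#..#: next=.  (t=0,i=21, bit9=0)
  nb .#...: next=#  (t=1,i=21, bit8=1)
  nb ..###: next=#  (t=1,i=3, bit7=1)
  nb ..##.: next=.  (t=0,i=1, bit6=0)
  nb ..#.#: next=#  (t=0,i=8, bit5=1)
  nb ..#..: next=#  (t=0,i=20, bit4=1)
  nb ...##: next=.  (t=1,i=2, bit3=0)
  nb ...#.: next=.  (t=4,i=0, bit2=0)
  nb ....#: next=.  (t=1,i=1, bit1=0)
  nb .....: next=#  (t=4,i=4, bit0=1)
  bits 10001011011100011101100110110001 = 2339494321

2339494321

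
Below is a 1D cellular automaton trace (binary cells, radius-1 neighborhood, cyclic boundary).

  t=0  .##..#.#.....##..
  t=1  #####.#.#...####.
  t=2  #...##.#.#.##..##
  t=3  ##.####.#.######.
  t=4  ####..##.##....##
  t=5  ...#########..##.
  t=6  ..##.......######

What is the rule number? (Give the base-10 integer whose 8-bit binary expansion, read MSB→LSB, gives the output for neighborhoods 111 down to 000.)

  ###|.  b7=0 t=1,i=1
  ##.|#  b6=1 t=0,i=2
  #.#|#  b5=1 t=0,i=6
  #..|#  b4=1 t=0,i=3
  .##|#  b3=1 t=0,i=1
  .#.|.  b2=0 t=0,i=5
  ..#|#  b1=1 t=0,i=0
  ...|.  b0=0 t=0,i=9
  bits 01111010 = 122

122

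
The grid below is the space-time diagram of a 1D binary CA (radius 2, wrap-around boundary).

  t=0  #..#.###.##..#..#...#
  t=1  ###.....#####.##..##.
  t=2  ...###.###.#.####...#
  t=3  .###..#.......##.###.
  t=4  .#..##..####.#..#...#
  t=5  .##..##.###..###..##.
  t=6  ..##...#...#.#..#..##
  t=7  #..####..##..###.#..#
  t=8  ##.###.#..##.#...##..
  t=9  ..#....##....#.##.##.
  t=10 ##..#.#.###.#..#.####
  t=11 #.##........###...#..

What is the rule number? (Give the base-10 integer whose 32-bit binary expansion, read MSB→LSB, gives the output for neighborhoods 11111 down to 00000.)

1264030349

  [31] ##### => .  t=1,i=10
  [30] ####. => #  t=1,i=11
  [29] ###.# => .  t=0,i=7
  [28] ###.. => .  t=1,i=2
  [27] ##.## => #  t=0,i=8
  [26] ##.#. => .  t=2,i=10
  [25] ##..# => #  t=0,i=1
  [24] ##... => #  t=1,i=3
  [23] #.### => .  t=0,i=5
  [22] #.##. => #  t=0,i=9
  [21] #.#.# => .  t=2,i=11
  [20] #.#.. => #  t=4,i=1
  [19] #..## => .  t=1,i=17
  [18] #..#. => #  t=0,i=2
  [17] #...# => #  t=0,i=18
  [16] #.... => #  t=1,i=4
  [15] .#### => #  t=1,i=9
  [14] .###. => .  t=0,i=6
  [13] .##.# => .  t=1,i=19
  [12] .##.. => #  t=0,i=0
  [11] .#.## => .  t=0,i=4
  [10] .#.#. => .  t=4,i=0
  [9] .#..# => #  t=0,i=14
  [8] .#... => .  t=0,i=17
  [7] ..### => #  t=1,i=8
  [6] ..##. => .  t=0,i=20
  [5] ..#.# => .  t=0,i=3
  [4] ..#.. => .  t=0,i=13
  [3] ...## => #  t=0,i=19
  [2] ...#. => #  t=2,i=19
  [1] ....# => .  t=1,i=6
  [0] ..... => #  t=1,i=5
  bits 01001011010101111001001010001101 = 1264030349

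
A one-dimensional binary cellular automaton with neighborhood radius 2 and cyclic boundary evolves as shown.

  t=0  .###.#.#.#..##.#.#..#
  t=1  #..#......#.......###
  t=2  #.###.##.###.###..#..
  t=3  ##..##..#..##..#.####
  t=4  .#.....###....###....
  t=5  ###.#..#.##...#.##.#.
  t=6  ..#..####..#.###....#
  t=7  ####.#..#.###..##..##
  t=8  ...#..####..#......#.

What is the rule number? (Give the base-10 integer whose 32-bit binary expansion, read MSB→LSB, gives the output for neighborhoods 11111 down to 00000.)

  #####|.  b31=0 t=3,i=19
  ####.|.  b30=0 t=1,i=20
  ###.#|#  b29=1 t=0,i=3
  ###..|#  b28=1 t=1,i=0
  ##.##|#  b27=1 t=2,i=5
  ##.#.|.  b26=0 t=0,i=4
  ##..#|.  b25=0 t=1,i=1
  ##...|#  b24=1 t=4,i=10
  #.###|.  b23=0 t=0,i=1
  #.##.|.  b22=0 t=2,i=6
  #.#.#|.  b21=0 t=0,i=5
  #.#..|.  b20=0 t=0,i=9
  #..##|.  b19=0 t=0,i=11
  #..#.|#  b18=1 t=0,i=19
  #...#|.  b17=0 t=5,i=12
  #....|.  b16=0 t=1,i=5
  .####|.  b15=0 t=1,i=19
  .###.|.  b14=0 t=0,i=2
  .##.#|.  b13=0 t=0,i=13
  .##..|.  b12=0 t=3,i=5
  .#.##|#  b11=1 t=0,i=0
  .#.#.|.  b10=0 t=0,i=6
  .#..#|#  b9=1 t=0,i=10
  .#...|#  b8=1 t=1,i=4
  ..###|#  b7=1 t=1,i=18
  ..##.|.  b6=0 t=0,i=12
  ..#.#|#  b5=1 t=0,i=20
  ..#..|#  b4=1 t=1,i=3
  ...##|.  b3=0 t=1,i=17
  ...#.|#  b2=1 t=1,i=9
  ....#|.  b1=0 t=1,i=8
  .....|#  b0=1 t=1,i=6
  bits 00111001000001000000101110110101 = 956566453

956566453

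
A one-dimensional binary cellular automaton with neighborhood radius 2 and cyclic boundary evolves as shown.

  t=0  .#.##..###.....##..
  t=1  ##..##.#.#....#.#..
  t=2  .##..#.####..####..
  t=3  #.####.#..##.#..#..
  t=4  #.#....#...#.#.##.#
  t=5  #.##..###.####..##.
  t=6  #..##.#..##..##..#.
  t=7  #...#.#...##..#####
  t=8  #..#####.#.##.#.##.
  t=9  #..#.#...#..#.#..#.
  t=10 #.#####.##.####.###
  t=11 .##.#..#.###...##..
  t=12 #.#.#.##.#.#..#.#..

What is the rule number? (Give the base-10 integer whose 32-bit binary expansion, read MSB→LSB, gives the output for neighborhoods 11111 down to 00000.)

  [31] ##### => #  t=7,i=16
  [30] ####. => .  t=2,i=9
  [29] ###.# => .  t=3,i=5
  [28] ###.. => #  t=0,i=9
  [27] ##.## => #  t=4,i=17
  [26] ##.#. => .  t=1,i=6
  [25] ##..# => #  t=0,i=5
  [24] ##... => .  t=0,i=10
  [23] #.### => #  t=2,i=7
  [22] #.##. => .  t=0,i=3
  [21] #.#.# => #  t=1,i=7
  [20] #.#.. => #  t=1,i=9
  [19] #..## => .  t=0,i=6
  [18] #..#. => #  t=2,i=4
  [17] #...# => .  t=0,i=18
  [16] #.... => .  t=0,i=11
  [15] .#### => .  t=2,i=8
  [14] .###. => .  t=0,i=8
  [13] .##.# => #  t=1,i=5
  [12] .##.. => #  t=0,i=4
  [11] .#.## => .  t=0,i=2
  [10] .#.#. => #  t=1,i=8
  [9] .#..# => .  t=1,i=17
  [8] .#... => #  t=1,i=10
  [7] ..### => #  t=0,i=7
  [6] ..##. => .  t=0,i=15
  [5] ..#.# => #  t=0,i=1
  [4] ..#.. => #  t=3,i=16
  [3] ...## => #  t=0,i=14
  [2] ...#. => #  t=0,i=0
  [1] ....# => .  t=0,i=13
  [0] ..... => .  t=0,i=12
  bits 10011010101101000011010110111100 = 2595501500

2595501500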